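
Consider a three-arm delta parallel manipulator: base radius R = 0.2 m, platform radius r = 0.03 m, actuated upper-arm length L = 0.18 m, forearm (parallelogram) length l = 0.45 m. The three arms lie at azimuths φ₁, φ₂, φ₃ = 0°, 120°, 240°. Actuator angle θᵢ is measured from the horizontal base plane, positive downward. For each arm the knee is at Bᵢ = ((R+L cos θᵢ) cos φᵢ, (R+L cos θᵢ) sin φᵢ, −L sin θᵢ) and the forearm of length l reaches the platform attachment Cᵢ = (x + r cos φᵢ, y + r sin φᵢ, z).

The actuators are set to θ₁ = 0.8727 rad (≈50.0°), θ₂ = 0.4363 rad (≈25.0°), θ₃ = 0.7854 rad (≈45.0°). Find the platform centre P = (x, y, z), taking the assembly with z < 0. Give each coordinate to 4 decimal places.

(-0.0454, 0.0508, -0.4384)

arm 1 at φ=0.0°: (R−r)+L cos θ1 = 0.2857;  O1 = (0.2857, 0.0000, -0.1379)
O2 = (0.3331·cos120.0°, 0.3331·sin120.0°, -0.0761) = (-0.1666, 0.2885, -0.0761)
arm 3 at φ=240.0°: (R−r)+L cos θ3 = 0.2973;  O3 = (-0.1486, -0.2575, -0.1273)
|O₂|²−|O₁|² = 0.0161;  |O₃|²−|O₁|² = 0.0039
[-0.9045 0.5770 0.1237]·P = 0.0161;  [-0.8687 -0.5149 0.0212]·P = 0.0039
Cramer: x(z) = -0.0109+0.0785z;  y(z) = 0.0108-0.0912z
into |P−O₁|² = l²: 1.0145z² + 0.2272z + -0.0954 = 0;  Δ = 0.4387;  z = -0.4384 or 0.2144 → z<0 root = -0.4384
x = -0.0454, y = 0.0508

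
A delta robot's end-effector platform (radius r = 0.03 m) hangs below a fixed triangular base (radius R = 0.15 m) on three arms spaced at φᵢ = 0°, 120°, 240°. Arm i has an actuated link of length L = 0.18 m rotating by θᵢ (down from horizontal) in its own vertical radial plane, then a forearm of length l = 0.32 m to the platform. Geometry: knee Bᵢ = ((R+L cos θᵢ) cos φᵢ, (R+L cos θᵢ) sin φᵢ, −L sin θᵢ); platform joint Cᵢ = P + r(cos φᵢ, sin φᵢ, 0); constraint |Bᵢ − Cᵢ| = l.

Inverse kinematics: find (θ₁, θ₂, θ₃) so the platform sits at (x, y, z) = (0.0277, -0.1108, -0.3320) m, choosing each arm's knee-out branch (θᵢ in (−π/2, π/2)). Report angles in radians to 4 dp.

arm 1 (φ=0.0°): x'=0.0277, y'=-0.1108
  A=0.0923, B=-0.3320, C=(l²−L²−A²−y'²−z²)/(2L)=-0.1695
  √(A²+B²)=0.3446;  θ1 = -1.2996+2.0851 ≈ 0.7854
φ2=120.0° → target in arm frame (-0.1098, 0.0314)
  e−x'=0.2298;  (l²−L²−(e−x')²−y'²−z²)/2L = -0.2612
  θ2 = atan2(B,A) + arccos(C/0.4038) = 1.3089
rotate P by −φ3: (0.0821, 0.0794, -0.3320)
  A cos θ + B sin θ = C:  0.0379·cos θ + -0.3320·sin θ = -0.1332
  γ=atan2(-0.3320,0.0379)=-1.4571;  ψ=arccos(-0.3987)=1.9809;  θ3=γ+ψ≈0.5238

θ₁ = 0.7854, θ₂ = 1.3089, θ₃ = 0.5238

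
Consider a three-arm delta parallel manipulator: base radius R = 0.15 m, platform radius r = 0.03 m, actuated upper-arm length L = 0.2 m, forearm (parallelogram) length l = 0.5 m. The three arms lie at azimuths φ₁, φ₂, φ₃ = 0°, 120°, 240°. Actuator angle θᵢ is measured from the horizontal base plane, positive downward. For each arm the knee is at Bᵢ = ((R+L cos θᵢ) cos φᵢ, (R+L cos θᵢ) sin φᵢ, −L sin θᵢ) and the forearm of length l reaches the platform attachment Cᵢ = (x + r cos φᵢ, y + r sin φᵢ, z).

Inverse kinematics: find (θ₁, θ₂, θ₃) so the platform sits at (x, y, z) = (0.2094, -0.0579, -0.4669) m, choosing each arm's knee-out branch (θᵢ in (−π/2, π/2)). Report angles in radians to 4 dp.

θ₁ = -0.0873, θ₂ = 1.0471, θ₃ = 0.7854

arm 1 (φ=0.0°): x'=0.2094, y'=-0.0579
  A cos θ + B sin θ = C:  -0.0894·cos θ + -0.4669·sin θ = -0.0484
  √(A²+B²)=0.4754;  θ1 = -1.7600+1.6727 ≈ -0.0873
φ2=120.0° → target in arm frame (-0.1548, -0.1524)
  e−x'=0.2748;  (l²−L²−(e−x')²−y'²−z²)/2L = -0.2669
  γ=atan2(-0.4669,0.2748)=-1.0388;  ψ=arccos(-0.4926)=2.0859;  θ2=γ+ψ≈1.0471
φ3=240.0° → target in arm frame (-0.0546, 0.2103)
  e−x'=0.1746;  (l²−L²−(e−x')²−y'²−z²)/2L = -0.2067
  √(A²+B²)=0.4985;  θ3 = -1.2130+1.9984 ≈ 0.7854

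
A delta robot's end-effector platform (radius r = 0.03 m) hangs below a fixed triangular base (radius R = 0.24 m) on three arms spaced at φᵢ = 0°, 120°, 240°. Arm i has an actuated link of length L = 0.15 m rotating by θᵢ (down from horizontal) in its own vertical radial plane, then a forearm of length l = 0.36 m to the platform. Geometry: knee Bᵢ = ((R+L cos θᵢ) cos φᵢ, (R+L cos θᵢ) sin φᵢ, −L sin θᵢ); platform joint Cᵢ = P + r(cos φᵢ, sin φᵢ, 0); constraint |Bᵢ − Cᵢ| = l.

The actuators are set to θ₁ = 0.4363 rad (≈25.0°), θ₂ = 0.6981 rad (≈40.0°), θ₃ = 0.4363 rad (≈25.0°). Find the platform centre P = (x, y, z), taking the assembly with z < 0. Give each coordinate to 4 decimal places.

O1 = (0.3459·cos0.0°, 0.3459·sin0.0°, -0.0634) = (0.3459, 0.0000, -0.0634)
φ2=120.0°: virtual centre (-0.1625, 0.2814, -0.0964), radius l
arm 3 at φ=240.0°: ρ3 = 0.3459;  O3 = (-0.1730, -0.2996, -0.0634)
subtract pairs → two planes through P
[-1.0168 0.5628 -0.0661]·P = -0.0088;  [-1.0378 -0.5992 0.0000]·P = 0.0000
det = 1.1933;  x = 0.0044+-0.0332z,  y = -0.0077+0.0574z
into |P−O₁|² = l²: 1.0044z² + 0.1485z + -0.0089 = 0;  Δ = 0.0578;  z = -0.1936 or 0.0457 → z<0 root = -0.1936
x = 0.0109, y = -0.0188

(0.0109, -0.0188, -0.1936)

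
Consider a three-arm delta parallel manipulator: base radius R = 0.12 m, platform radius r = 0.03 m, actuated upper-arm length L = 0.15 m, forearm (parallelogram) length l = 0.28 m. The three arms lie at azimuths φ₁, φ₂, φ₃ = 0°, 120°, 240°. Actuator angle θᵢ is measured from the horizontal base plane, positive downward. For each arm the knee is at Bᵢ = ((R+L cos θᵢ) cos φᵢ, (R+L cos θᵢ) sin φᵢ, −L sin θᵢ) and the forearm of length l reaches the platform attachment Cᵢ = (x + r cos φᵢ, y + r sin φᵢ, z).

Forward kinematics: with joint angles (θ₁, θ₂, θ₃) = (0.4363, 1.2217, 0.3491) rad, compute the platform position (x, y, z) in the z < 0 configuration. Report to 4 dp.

(0.0500, -0.1030, -0.2553)

arm 1 at φ=0.0°: e+L cos θ1 = 0.2259;  O1 = (0.2259, 0.0000, -0.0634)
arm 2 at φ=120.0°: e+L cos θ2 = 0.1413;  O2 = (-0.0707, 0.1224, -0.1410)
O3 = (0.2310·cos240.0°, 0.2310·sin240.0°, -0.0513) = (-0.1155, -0.2000, -0.0513)
|O₂|²−|O₁|² = -0.0152;  |O₃|²−|O₁|² = 0.0009
plane₁₂: -0.5932x+0.2448y+-0.1551z = -0.0152
det = 0.4044;  x = 0.0145+-0.1388z,  y = -0.0270+0.2974z
quadratic in z: (1.1077)z²+(0.1694)z+(-0.0290)=0, √Δ=0.3962 → z ∈ {-0.2553, 0.1024}; z = -0.2553 (taking z<0)
x = 0.0500, y = -0.1030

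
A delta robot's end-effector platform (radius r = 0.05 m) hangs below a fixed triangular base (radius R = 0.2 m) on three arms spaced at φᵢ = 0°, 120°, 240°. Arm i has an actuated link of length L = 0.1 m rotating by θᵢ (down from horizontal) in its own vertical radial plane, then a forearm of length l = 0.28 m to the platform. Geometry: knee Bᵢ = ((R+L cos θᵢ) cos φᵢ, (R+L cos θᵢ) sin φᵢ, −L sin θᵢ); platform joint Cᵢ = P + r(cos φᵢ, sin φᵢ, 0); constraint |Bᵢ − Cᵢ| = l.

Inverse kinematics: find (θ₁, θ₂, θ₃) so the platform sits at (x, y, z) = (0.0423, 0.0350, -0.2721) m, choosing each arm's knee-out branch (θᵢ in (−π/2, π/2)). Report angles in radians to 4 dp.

φ1=0.0° → target in arm frame (0.0423, 0.0350)
  A cos θ + B sin θ = C:  0.1077·cos θ + -0.2721·sin θ = -0.0923
  γ=atan2(-0.2721,0.1077)=-1.1939;  ψ=arccos(-0.3155)=1.8917;  θ1=γ+ψ≈0.6978
rotate P by −φ2: (0.0092, -0.0541, -0.2721)
  A cos θ + B sin θ = C:  0.1408·cos θ + -0.2721·sin θ = -0.1420
  θ2 = atan2(B,A) + arccos(C/0.3064) = 0.9596
φ3=240.0° → target in arm frame (-0.0515, 0.0191)
  e−x'=0.2015;  (l²−L²−(e−x')²−y'²−z²)/2L = -0.2330
  θ3 = atan2(B,A) + arccos(C/0.3386) = 1.3961

θ₁ = 0.6978, θ₂ = 0.9596, θ₃ = 1.3961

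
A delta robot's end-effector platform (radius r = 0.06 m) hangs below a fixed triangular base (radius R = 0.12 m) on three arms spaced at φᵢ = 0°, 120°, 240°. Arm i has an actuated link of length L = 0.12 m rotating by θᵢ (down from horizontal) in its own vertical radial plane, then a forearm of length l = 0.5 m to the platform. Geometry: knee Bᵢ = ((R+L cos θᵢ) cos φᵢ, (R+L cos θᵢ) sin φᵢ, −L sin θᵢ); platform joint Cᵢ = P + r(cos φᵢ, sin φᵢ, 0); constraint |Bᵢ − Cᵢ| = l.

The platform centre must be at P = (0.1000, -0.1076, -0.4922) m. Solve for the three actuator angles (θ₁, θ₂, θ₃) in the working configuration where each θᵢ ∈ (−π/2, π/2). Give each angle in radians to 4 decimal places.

rotate P by −φ1: (0.1000, -0.1076, -0.4922)
  e−x'=-0.0400;  (l²−L²−(e−x')²−y'²−z²)/2L = -0.0827
  θ1 = atan2(B,A) + arccos(C/0.4938) = 0.0871
rotate P by −φ2: (-0.1432, -0.0328, -0.4922)
  A=0.2032, B=-0.4922, C=(l²−L²−A²−y'²−z²)/(2L)=-0.2043
  √(A²+B²)=0.5325;  θ2 = -1.1793+1.9645 ≈ 0.7852
φ3=240.0° → target in arm frame (0.0432, 0.1404)
  e−x'=0.0168;  (l²−L²−(e−x')²−y'²−z²)/2L = -0.1111
  √(A²+B²)=0.4925;  θ3 = -1.5366+1.7983 ≈ 0.2616

θ₁ = 0.0871, θ₂ = 0.7852, θ₃ = 0.2616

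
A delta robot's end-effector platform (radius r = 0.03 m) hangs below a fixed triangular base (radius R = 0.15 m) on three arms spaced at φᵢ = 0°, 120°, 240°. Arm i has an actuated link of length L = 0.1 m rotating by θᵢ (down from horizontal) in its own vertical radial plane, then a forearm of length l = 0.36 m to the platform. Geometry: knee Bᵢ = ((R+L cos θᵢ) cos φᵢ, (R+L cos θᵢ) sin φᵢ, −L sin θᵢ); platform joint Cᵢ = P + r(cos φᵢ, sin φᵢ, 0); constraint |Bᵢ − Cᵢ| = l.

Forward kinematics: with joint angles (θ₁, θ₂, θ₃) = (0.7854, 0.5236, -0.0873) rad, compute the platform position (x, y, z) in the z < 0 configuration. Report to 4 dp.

φ1=0.0°: virtual centre (0.1907, 0.0000, -0.0707), radius l
φ2=120.0°: virtual centre (-0.1033, 0.1789, -0.0500), radius l
φ3=240.0°: virtual centre (-0.1098, -0.1902, 0.0087), radius l
|centre ₂|²−|centre ₁|² = 0.0038;  |centre ₃|²−|centre ₁|² = 0.0069
plane₁₂: -0.5880x+0.3578y+0.0414z = 0.0038
det = 0.4388;  x = -0.0090+0.1655z,  y = -0.0041+0.1562z
quadratic in z: (1.0518)z²+(0.0741)z+(-0.0847)=0, √Δ=0.6016 → z ∈ {-0.3212, 0.2508}; z = -0.3212 (taking z<0)
x = -0.0621, y = -0.0542

(-0.0621, -0.0542, -0.3212)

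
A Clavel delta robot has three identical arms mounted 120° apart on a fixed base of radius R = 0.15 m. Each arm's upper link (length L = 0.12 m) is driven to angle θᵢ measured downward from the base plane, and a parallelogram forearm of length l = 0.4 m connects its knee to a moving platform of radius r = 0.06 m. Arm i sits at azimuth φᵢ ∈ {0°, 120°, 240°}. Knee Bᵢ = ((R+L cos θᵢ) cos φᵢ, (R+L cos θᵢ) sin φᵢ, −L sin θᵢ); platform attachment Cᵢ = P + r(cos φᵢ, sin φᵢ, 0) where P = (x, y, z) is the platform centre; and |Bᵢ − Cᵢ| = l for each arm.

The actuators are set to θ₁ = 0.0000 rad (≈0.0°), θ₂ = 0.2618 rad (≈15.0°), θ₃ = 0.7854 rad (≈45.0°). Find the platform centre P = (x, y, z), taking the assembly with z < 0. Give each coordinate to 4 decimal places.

(0.0794, 0.0727, -0.3710)

φ1=0.0°: virtual centre (0.2100, 0.0000, 0.0000), radius l
φ2=120.0°: virtual centre (-0.1030, 0.1783, -0.0311), radius l
S3 = (0.1749·cos240.0°, 0.1749·sin240.0°, -0.0849) = (-0.0874, -0.1514, -0.0849)
eliminate P² terms by subtracting sphere 1 from 2 and 3
linear system: -0.6259x+0.3566y = -0.0007−-0.0621z; -0.5949x+-0.3029y = -0.0063−-0.1697z
det = 0.4017;  x = 0.0062+-0.1975z,  y = 0.0088+-0.1724z
into |P−S₁|² = l²: 1.0687z² + 0.0775z + -0.1184 = 0;  Δ = 0.5121;  z = -0.3710 or 0.2985 → z<0 root = -0.3710
x = 0.0794, y = 0.0727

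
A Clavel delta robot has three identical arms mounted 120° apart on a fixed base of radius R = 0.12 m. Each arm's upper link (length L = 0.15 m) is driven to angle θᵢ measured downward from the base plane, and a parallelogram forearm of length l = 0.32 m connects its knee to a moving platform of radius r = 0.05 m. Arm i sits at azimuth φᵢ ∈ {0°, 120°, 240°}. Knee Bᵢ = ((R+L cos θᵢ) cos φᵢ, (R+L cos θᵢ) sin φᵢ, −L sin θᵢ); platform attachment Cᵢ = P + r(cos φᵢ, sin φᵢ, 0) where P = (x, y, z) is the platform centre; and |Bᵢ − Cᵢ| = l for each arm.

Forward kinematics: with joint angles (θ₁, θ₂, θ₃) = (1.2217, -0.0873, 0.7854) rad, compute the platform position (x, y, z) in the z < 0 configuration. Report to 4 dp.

S1 = (0.1213·cos0.0°, 0.1213·sin0.0°, -0.1410) = (0.1213, 0.0000, -0.1410)
S2 = (0.2194·cos120.0°, 0.2194·sin120.0°, 0.0131) = (-0.1097, 0.1900, 0.0131)
φ3=240.0°: virtual centre (-0.0880, -0.1525, -0.1061), radius l
subtract pairs → two planes through P
[-0.4620 0.3801 0.3081]·P = 0.0137;  [-0.4187 -0.3050 0.0698]·P = 0.0077
det = 0.3000;  x = -0.0237+0.4015z,  y = 0.0074+-0.3224z
sphere 1 gives Az²+Bz+C=0 with A=1.2652, B=0.1607, C=-0.0615;  B²−4AC=0.3369;  roots -0.2929, 0.1659;  negative root z = -0.2929
x = -0.1413, y = 0.1018

(-0.1413, 0.1018, -0.2929)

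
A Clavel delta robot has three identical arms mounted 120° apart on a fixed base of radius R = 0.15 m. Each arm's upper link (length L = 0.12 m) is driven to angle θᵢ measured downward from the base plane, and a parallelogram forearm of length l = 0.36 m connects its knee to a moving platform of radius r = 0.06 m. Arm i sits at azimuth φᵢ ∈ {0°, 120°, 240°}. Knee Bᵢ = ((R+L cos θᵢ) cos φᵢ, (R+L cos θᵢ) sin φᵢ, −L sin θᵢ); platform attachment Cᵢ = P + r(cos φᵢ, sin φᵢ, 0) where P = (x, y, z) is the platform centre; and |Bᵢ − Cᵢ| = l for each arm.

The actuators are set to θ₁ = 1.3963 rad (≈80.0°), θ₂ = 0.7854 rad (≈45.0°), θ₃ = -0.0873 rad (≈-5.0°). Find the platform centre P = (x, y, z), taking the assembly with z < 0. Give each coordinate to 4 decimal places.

arm 1 at φ=0.0°: ρ1 = 0.1108;  centre 1 = (0.1108, 0.0000, -0.1182)
arm 2 at φ=120.0°: ρ2 = 0.1749;  centre 2 = (-0.0874, 0.1514, -0.0849)
φ3=240.0°: virtual centre (-0.1048, -0.1815, 0.0105), radius l
subtract pairs → two planes through P
[-0.3965 0.3029 0.0666]·P = 0.0115;  [-0.4312 -0.3629 0.2573]·P = 0.0178
Cramer: x(z) = -0.0348+0.3720z;  y(z) = -0.0076+0.2669z
quadratic in z: (1.2096)z²+(0.1239)z+(-0.0944)=0, √Δ=0.6870 → z ∈ {-0.3352, 0.2327}; z = -0.3352 (taking z<0)
x = -0.1595, y = -0.0970

(-0.1595, -0.0970, -0.3352)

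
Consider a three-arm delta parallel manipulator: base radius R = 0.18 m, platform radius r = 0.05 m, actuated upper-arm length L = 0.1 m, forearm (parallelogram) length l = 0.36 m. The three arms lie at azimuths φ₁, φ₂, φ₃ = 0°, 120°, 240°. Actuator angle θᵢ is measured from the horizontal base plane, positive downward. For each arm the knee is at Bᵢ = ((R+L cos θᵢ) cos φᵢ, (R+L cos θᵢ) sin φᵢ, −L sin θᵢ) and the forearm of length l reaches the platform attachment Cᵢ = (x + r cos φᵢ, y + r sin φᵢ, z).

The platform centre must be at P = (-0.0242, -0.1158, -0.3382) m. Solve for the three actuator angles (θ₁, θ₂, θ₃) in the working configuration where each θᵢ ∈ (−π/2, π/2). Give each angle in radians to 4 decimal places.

arm 1 (φ=0.0°): x'=-0.0242, y'=-0.1158
  A cos θ + B sin θ = C:  0.1542·cos θ + -0.3382·sin θ = -0.1598
  θ1 = atan2(B,A) + arccos(C/0.3717) = 0.8723
rotate P by −φ2: (-0.0882, 0.0789, -0.3382)
  e−x'=0.2182;  (l²−L²−(e−x')²−y'²−z²)/2L = -0.2430
  √(A²+B²)=0.4025;  θ2 = -0.9978+2.2191 ≈ 1.2212
rotate P by −φ3: (0.1124, 0.0369, -0.3382)
  A=0.0176, B=-0.3382, C=(l²−L²−A²−y'²−z²)/(2L)=0.0177
  γ=atan2(-0.3382,0.0176)=-1.5188;  ψ=arccos(0.0524)=1.5184;  θ3=γ+ψ≈-0.0003

θ₁ = 0.8723, θ₂ = 1.2212, θ₃ = -0.0003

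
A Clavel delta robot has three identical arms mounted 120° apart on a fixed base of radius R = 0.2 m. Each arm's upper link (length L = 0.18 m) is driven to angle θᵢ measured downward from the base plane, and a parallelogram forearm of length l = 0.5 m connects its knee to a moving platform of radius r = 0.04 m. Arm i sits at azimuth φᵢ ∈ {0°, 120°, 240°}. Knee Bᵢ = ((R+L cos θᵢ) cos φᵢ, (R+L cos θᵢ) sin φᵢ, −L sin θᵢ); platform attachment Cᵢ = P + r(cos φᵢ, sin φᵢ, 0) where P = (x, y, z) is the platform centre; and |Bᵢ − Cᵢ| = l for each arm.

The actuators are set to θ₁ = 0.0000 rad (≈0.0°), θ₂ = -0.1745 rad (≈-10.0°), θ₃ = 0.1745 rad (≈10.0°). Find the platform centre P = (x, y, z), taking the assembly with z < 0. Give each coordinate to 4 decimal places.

φ1=0.0°: virtual centre (0.3400, 0.0000, 0.0000), radius l
S2 = (0.3373·cos120.0°, 0.3373·sin120.0°, 0.0313) = (-0.1686, 0.2921, 0.0313)
S3 = (0.3373·cos240.0°, 0.3373·sin240.0°, -0.0313) = (-0.1686, -0.2921, -0.0313)
|S₂|²−|S₁|² = -0.0009;  |S₃|²−|S₁|² = -0.0009
linear system: -1.0173x+0.5842y = -0.0009−0.0625z; -1.0173x+-0.5842y = -0.0009−-0.0625z
det = 1.1885;  x = 0.0009+0.0000z,  y = 0.0000+-0.1070z
quadratic in z: (1.0114)z²+(0.0000)z+(-0.1350)=0, √Δ=0.7390 → z ∈ {-0.3653, 0.3653}; z = -0.3653 (taking z<0)
x = 0.0009, y = 0.0391

(0.0009, 0.0391, -0.3653)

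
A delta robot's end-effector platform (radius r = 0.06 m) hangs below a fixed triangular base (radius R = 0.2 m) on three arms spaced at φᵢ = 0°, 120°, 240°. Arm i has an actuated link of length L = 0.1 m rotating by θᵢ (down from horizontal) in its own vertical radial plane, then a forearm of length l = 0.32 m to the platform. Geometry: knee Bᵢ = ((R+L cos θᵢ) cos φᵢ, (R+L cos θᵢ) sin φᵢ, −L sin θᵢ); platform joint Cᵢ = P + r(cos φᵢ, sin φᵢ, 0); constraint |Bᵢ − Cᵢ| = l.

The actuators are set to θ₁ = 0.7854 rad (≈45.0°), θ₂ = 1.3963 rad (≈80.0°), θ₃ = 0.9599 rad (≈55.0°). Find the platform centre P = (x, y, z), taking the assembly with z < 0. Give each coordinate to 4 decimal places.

(0.0399, -0.0391, -0.3385)

S1 = (0.2107·cos0.0°, 0.2107·sin0.0°, -0.0707) = (0.2107, 0.0000, -0.0707)
φ2=120.0°: virtual centre (-0.0787, 0.1363, -0.0985), radius l
arm 3 at φ=240.0°: e+L cos θ3 = 0.1974;  S3 = (-0.0987, -0.1709, -0.0819)
eliminate P² terms by subtracting sphere 1 from 2 and 3
linear system: -0.5788x+0.2726y = -0.0149−-0.0555z; -0.6188x+-0.3418y = -0.0037−-0.0224z
det = 0.3665;  x = 0.0167+-0.0685z,  y = -0.0193+0.0584z
sphere 1 gives Az²+Bz+C=0 with A=1.0081, B=0.1657, C=-0.0594;  B²−4AC=0.2670;  roots -0.3385, 0.1741;  negative root z = -0.3385
x = 0.0399, y = -0.0391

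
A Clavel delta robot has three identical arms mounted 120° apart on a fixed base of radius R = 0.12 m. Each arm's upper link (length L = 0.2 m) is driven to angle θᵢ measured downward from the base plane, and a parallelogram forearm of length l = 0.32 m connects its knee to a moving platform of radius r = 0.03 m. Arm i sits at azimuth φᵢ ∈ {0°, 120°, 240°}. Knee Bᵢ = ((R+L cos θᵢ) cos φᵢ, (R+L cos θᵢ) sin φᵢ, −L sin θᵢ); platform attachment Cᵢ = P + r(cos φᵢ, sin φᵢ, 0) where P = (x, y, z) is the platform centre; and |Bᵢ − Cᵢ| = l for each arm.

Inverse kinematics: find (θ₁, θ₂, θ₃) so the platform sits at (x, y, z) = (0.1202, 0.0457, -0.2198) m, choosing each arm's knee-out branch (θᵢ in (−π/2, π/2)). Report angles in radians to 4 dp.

θ₁ = -0.2618, θ₂ = 0.6112, θ₃ = 0.9598

φ1=0.0° → target in arm frame (0.1202, 0.0457)
  A=-0.0302, B=-0.2198, C=(l²−L²−A²−y'²−z²)/(2L)=0.0277
  θ1 = atan2(B,A) + arccos(C/0.2219) = -0.2618
arm 2 (φ=120.0°): x'=-0.0205, y'=-0.1269
  A cos θ + B sin θ = C:  0.1105·cos θ + -0.2198·sin θ = -0.0356
  θ2 = atan2(B,A) + arccos(C/0.2460) = 0.6112
rotate P by −φ3: (-0.0997, 0.0812, -0.2198)
  e−x'=0.1897;  (l²−L²−(e−x')²−y'²−z²)/2L = -0.0712
  γ=atan2(-0.2198,0.1897)=-0.8588;  ψ=arccos(-0.2453)=1.8187;  θ3=γ+ψ≈0.9598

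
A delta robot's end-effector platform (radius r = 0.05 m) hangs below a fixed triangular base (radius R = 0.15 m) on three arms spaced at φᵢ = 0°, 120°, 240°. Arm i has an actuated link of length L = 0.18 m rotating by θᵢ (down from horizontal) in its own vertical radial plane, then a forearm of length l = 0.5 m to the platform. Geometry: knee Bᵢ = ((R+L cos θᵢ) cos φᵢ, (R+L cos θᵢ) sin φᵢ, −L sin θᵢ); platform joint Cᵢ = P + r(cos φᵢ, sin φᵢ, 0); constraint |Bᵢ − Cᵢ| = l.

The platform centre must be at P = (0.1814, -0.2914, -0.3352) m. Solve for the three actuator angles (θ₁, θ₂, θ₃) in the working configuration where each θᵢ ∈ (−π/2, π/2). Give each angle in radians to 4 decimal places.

θ₁ = -0.3488, θ₂ = 1.3965, θ₃ = -0.2615

rotate P by −φ1: (0.1814, -0.2914, -0.3352)
  e−x'=-0.0814;  (l²−L²−(e−x')²−y'²−z²)/2L = 0.0381
  γ=atan2(-0.3352,-0.0814)=-1.8090;  ψ=arccos(0.1103)=1.4602;  θ1=γ+ψ≈-0.3488
rotate P by −φ2: (-0.3431, -0.0114, -0.3352)
  A=0.4431, B=-0.3352, C=(l²−L²−A²−y'²−z²)/(2L)=-0.2533
  √(A²+B²)=0.5556;  θ2 = -0.6477+2.0442 ≈ 1.3965
rotate P by −φ3: (0.1617, 0.3028, -0.3352)
  A cos θ + B sin θ = C:  -0.0617·cos θ + -0.3352·sin θ = 0.0271
  θ3 = atan2(B,A) + arccos(C/0.3408) = -0.2615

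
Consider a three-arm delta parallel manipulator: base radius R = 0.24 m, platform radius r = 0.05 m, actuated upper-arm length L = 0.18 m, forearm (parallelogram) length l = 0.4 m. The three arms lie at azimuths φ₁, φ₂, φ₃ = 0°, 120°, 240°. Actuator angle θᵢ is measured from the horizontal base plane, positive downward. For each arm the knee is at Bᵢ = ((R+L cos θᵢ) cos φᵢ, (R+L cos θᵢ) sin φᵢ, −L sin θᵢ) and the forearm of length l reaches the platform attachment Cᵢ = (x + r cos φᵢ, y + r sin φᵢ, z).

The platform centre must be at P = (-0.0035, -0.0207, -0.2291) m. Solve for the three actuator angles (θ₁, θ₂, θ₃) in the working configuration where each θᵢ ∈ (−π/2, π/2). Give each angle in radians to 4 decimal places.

arm 1 (φ=0.0°): x'=-0.0035, y'=-0.0207
  A=0.1935, B=-0.2291, C=(l²−L²−A²−y'²−z²)/(2L)=0.1035
  √(A²+B²)=0.2999;  θ1 = -0.8694+1.2186 ≈ 0.3491
rotate P by −φ2: (-0.0162, 0.0134, -0.2291)
  A cos θ + B sin θ = C:  0.2062·cos θ + -0.2291·sin θ = 0.0901
  θ2 = atan2(B,A) + arccos(C/0.3082) = 0.4362
rotate P by −φ3: (0.0197, 0.0073, -0.2291)
  A cos θ + B sin θ = C:  0.1703·cos θ + -0.2291·sin θ = 0.1279
  √(A²+B²)=0.2855;  θ3 = -0.9315+1.1062 ≈ 0.1747

θ₁ = 0.3491, θ₂ = 0.4362, θ₃ = 0.1747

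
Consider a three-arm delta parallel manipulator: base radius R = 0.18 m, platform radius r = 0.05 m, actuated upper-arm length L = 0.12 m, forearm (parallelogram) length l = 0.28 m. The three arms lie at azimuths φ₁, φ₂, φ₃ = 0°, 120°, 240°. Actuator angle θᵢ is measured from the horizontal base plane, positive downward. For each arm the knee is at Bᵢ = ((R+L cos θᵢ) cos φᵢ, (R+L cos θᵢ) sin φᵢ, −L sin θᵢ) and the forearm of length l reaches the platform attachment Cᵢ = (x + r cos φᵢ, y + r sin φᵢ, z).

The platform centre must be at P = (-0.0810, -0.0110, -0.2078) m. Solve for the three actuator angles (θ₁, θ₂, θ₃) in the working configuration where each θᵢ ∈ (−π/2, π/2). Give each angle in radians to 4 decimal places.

arm 1 (φ=0.0°): x'=-0.0810, y'=-0.0110
  A=0.2110, B=-0.2078, C=(l²−L²−A²−y'²−z²)/(2L)=-0.0993
  √(A²+B²)=0.2961;  θ1 = -0.7778+1.9126 ≈ 1.1348
rotate P by −φ2: (0.0310, 0.0756, -0.2078)
  A=0.0990, B=-0.2078, C=(l²−L²−A²−y'²−z²)/(2L)=0.0220
  √(A²+B²)=0.2302;  θ2 = -1.1261+1.4749 ≈ 0.3488
arm 3 (φ=240.0°): x'=0.0500, y'=-0.0646
  A=0.0800, B=-0.2078, C=(l²−L²−A²−y'²−z²)/(2L)=0.0427
  √(A²+B²)=0.2227;  θ3 = -1.2034+1.3779 ≈ 0.1745

θ₁ = 1.1348, θ₂ = 0.3488, θ₃ = 0.1745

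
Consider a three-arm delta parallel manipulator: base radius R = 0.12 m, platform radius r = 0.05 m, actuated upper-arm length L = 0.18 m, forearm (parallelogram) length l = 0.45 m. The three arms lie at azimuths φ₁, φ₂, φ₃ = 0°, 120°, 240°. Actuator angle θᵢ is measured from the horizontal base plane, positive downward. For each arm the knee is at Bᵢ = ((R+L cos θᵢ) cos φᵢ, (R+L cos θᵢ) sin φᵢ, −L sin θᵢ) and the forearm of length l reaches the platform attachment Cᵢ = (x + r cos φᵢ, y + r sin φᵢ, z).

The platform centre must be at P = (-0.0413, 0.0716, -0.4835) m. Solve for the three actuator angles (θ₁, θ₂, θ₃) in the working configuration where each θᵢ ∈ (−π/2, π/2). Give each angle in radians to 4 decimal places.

φ1=0.0° → target in arm frame (-0.0413, 0.0716)
  A cos θ + B sin θ = C:  0.1113·cos θ + -0.4835·sin θ = -0.2255
  θ1 = atan2(B,A) + arccos(C/0.4961) = 0.6981
φ2=120.0° → target in arm frame (0.0827, 0.0000)
  e−x'=-0.0127;  (l²−L²−(e−x')²−y'²−z²)/2L = -0.1773
  θ2 = atan2(B,A) + arccos(C/0.4837) = 0.3492
arm 3 (φ=240.0°): x'=-0.0414, y'=-0.0716
  A=0.1114, B=-0.4835, C=(l²−L²−A²−y'²−z²)/(2L)=-0.2255
  √(A²+B²)=0.4962;  θ3 = -1.3444+2.0427 ≈ 0.6983

θ₁ = 0.6981, θ₂ = 0.3492, θ₃ = 0.6983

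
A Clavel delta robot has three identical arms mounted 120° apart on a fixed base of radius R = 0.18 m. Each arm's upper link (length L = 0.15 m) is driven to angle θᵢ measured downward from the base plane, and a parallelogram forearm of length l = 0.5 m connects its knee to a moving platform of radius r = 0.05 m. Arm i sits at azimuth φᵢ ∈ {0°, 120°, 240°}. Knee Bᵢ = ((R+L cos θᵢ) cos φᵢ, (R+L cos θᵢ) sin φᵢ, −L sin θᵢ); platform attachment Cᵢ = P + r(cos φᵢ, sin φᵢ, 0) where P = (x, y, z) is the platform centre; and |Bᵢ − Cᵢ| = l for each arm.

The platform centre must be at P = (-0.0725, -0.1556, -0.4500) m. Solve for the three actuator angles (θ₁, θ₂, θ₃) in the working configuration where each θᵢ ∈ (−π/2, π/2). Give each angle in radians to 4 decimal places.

rotate P by −φ1: (-0.0725, -0.1556, -0.4500)
  A cos θ + B sin θ = C:  0.2025·cos θ + -0.4500·sin θ = -0.1341
  θ1 = atan2(B,A) + arccos(C/0.4935) = 0.6980
rotate P by −φ2: (-0.0985, 0.1406, -0.4500)
  A=0.2285, B=-0.4500, C=(l²−L²−A²−y'²−z²)/(2L)=-0.1566
  √(A²+B²)=0.5047;  θ2 = -1.1009+1.8863 ≈ 0.7853
arm 3 (φ=240.0°): x'=0.1710, y'=0.0150
  A cos θ + B sin θ = C:  -0.0410·cos θ + -0.4500·sin θ = 0.0770
  θ3 = atan2(B,A) + arccos(C/0.4519) = -0.2621

θ₁ = 0.6980, θ₂ = 0.7853, θ₃ = -0.2621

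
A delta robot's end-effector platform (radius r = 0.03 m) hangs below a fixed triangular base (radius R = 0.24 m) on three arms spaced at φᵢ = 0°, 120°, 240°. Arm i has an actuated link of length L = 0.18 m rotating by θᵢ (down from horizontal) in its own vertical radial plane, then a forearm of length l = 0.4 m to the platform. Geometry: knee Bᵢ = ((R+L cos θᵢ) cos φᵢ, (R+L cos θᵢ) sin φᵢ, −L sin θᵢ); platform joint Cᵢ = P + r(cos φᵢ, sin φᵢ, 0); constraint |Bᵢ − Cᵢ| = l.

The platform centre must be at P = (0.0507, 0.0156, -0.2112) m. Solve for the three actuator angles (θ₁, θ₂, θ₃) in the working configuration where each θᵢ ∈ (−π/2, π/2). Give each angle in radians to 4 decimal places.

φ1=0.0° → target in arm frame (0.0507, 0.0156)
  A=0.1593, B=-0.2112, C=(l²−L²−A²−y'²−z²)/(2L)=0.1594
  √(A²+B²)=0.2645;  θ1 = -0.9246+0.9242 ≈ -0.0004
arm 2 (φ=120.0°): x'=-0.0118, y'=-0.0517
  A=0.2218, B=-0.2112, C=(l²−L²−A²−y'²−z²)/(2L)=0.0864
  θ2 = atan2(B,A) + arccos(C/0.3063) = 0.5240
φ3=240.0° → target in arm frame (-0.0389, 0.0361)
  A cos θ + B sin θ = C:  0.2489·cos θ + -0.2112·sin θ = 0.0549
  √(A²+B²)=0.3264;  θ3 = -0.7037+1.4018 ≈ 0.6981

θ₁ = -0.0004, θ₂ = 0.5240, θ₃ = 0.6981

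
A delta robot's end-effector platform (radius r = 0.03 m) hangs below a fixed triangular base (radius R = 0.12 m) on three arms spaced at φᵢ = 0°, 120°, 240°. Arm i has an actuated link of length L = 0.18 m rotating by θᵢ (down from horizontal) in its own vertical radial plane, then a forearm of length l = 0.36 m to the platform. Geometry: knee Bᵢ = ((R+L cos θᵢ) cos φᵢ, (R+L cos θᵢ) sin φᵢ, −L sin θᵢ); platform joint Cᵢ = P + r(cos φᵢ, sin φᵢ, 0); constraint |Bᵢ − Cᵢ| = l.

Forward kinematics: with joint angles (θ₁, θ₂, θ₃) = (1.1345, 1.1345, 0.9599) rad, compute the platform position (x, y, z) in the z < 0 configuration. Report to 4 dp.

O1 = (0.1661·cos0.0°, 0.1661·sin0.0°, -0.1631) = (0.1661, 0.0000, -0.1631)
O2 = (0.1661·cos120.0°, 0.1661·sin120.0°, -0.1631) = (-0.0830, 0.1438, -0.1631)
arm 3 at φ=240.0°: (R−r)+L cos θ3 = 0.1932;  O3 = (-0.0966, -0.1674, -0.1474)
subtract pairs → two planes through P
[-0.4982 0.2876 0.0000]·P = 0.0000;  [-0.5254 -0.3347 0.0314]·P = 0.0049
Cramer: x(z) = -0.0044+0.0284z;  y(z) = -0.0077+0.0492z
quadratic in z: (1.0032)z²+(0.3158)z+(-0.0739)=0, √Δ=0.6294 → z ∈ {-0.4711, 0.1563}; z = -0.4711 (taking z<0)
x = -0.0178, y = -0.0308

(-0.0178, -0.0308, -0.4711)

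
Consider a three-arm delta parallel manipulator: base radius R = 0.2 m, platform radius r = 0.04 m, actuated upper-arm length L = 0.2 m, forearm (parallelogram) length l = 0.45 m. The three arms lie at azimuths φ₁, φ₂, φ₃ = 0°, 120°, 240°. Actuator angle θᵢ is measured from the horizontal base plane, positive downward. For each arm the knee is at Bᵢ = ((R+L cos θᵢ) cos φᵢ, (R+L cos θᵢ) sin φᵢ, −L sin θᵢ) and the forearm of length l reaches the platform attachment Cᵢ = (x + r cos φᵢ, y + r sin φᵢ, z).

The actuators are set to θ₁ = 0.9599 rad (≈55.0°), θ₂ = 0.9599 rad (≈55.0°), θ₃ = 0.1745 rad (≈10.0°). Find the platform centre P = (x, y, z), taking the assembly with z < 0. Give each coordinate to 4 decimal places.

(-0.0692, -0.1199, -0.4281)

S1 = (0.2747·cos0.0°, 0.2747·sin0.0°, -0.1638) = (0.2747, 0.0000, -0.1638)
φ2=120.0°: virtual centre (-0.1374, 0.2379, -0.1638), radius l
arm 3 at φ=240.0°: e+L cos θ3 = 0.3570;  S3 = (-0.1785, -0.3091, -0.0347)
eliminate P² terms by subtracting sphere 1 from 2 and 3
plane₁₂: -0.8242x+0.4758y+0.0000z = 0.0000
Cramer: x(z) = -0.0133+0.1306z;  y(z) = -0.0231+0.2262z
quadratic in z: (1.0682)z²+(0.2420)z+(-0.0922)=0, √Δ=0.6726 → z ∈ {-0.4281, 0.2015}; z = -0.4281 (taking z<0)
x = -0.0692, y = -0.1199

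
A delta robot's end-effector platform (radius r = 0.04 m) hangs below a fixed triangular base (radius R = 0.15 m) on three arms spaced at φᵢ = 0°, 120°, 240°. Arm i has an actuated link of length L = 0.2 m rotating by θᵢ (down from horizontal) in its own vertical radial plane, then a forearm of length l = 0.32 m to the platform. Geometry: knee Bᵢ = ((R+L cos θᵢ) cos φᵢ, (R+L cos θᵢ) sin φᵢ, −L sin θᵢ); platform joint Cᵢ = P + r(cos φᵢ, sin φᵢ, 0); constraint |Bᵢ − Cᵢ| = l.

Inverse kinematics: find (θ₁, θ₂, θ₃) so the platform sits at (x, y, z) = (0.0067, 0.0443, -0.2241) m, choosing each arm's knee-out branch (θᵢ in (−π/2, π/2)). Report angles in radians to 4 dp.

θ₁ = 0.4365, θ₂ = 0.2618, θ₃ = 0.6979

arm 1 (φ=0.0°): x'=0.0067, y'=0.0443
  A cos θ + B sin θ = C:  0.1033·cos θ + -0.2241·sin θ = -0.0011
  θ1 = atan2(B,A) + arccos(C/0.2468) = 0.4365
rotate P by −φ2: (0.0350, -0.0280, -0.2241)
  A cos θ + B sin θ = C:  0.0750·cos θ + -0.2241·sin θ = 0.0144
  θ2 = atan2(B,A) + arccos(C/0.2363) = 0.2618
φ3=240.0° → target in arm frame (-0.0417, -0.0163)
  e−x'=0.1517;  (l²−L²−(e−x')²−y'²−z²)/2L = -0.0278
  θ3 = atan2(B,A) + arccos(C/0.2706) = 0.6979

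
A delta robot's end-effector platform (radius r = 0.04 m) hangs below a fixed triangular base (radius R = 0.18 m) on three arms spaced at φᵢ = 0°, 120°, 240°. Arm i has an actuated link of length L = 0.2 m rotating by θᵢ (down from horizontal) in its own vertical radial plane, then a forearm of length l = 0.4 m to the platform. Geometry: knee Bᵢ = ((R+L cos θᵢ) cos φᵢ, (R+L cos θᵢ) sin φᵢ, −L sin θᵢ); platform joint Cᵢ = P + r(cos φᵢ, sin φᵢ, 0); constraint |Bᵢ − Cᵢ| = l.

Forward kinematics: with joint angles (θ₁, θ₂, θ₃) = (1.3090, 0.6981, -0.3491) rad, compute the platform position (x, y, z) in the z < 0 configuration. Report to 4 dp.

(-0.1801, -0.1099, -0.2914)

φ1=0.0°: virtual centre (0.1918, 0.0000, -0.1932), radius l
centre 2 = (0.2932·cos120.0°, 0.2932·sin120.0°, -0.1286) = (-0.1466, 0.2539, -0.1286)
φ3=240.0°: virtual centre (-0.1640, -0.2840, 0.0684), radius l
|centre ₂|²−|centre ₁|² = 0.0284;  |centre ₃|²−|centre ₁|² = 0.0381
plane₁₂: -0.6767x+0.5079y+0.1293z = 0.0284
det = 0.7457;  x = -0.0476+0.4548z,  y = -0.0075+0.3515z
sphere 1 gives Az²+Bz+C=0 with A=1.3304, B=0.1634, C=-0.0653;  B²−4AC=0.3743;  roots -0.2914, 0.1685;  negative root z = -0.2914
x = -0.1801, y = -0.1099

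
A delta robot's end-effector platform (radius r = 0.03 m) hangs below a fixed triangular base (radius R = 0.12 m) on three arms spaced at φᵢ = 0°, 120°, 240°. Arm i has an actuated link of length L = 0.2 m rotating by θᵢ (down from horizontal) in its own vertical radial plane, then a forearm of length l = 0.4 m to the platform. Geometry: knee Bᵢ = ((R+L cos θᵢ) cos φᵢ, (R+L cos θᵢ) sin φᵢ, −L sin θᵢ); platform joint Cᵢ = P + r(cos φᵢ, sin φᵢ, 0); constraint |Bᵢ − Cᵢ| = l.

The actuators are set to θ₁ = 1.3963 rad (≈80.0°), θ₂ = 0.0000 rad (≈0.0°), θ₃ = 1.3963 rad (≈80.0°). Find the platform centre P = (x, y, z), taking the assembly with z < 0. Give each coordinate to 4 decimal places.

O1 = (0.1247·cos0.0°, 0.1247·sin0.0°, -0.1970) = (0.1247, 0.0000, -0.1970)
arm 2 at φ=120.0°: e+L cos θ2 = 0.2900;  O2 = (-0.1450, 0.2511, 0.0000)
O3 = (0.1247·cos240.0°, 0.1247·sin240.0°, -0.1970) = (-0.0624, -0.1080, -0.1970)
|O₂|²−|O₁|² = 0.0297;  |O₃|²−|O₁|² = 0.0000
[-0.5394 0.5023 0.3939]·P = 0.0297;  [-0.3742 -0.2160 0.0000]·P = 0.0000
det = 0.3045;  x = -0.0211+0.2795z,  y = 0.0366+-0.4841z
sphere 1 gives Az²+Bz+C=0 with A=1.3125, B=0.2770, C=-0.0986;  B²−4AC=0.5944;  roots -0.3992, 0.1882;  negative root z = -0.3992
x = -0.1327, y = 0.2298

(-0.1327, 0.2298, -0.3992)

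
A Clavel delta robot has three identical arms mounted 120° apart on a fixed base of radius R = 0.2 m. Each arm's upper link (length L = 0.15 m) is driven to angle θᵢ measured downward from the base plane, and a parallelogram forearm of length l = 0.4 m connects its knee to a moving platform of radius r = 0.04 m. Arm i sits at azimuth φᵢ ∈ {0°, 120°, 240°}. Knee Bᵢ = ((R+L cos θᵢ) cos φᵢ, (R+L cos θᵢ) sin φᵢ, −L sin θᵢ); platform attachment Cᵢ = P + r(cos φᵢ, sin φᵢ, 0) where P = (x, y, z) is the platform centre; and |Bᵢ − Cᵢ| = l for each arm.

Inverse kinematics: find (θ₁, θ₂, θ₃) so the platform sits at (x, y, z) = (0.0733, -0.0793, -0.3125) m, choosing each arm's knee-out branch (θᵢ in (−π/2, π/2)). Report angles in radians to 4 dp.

arm 1 (φ=0.0°): x'=0.0733, y'=-0.0793
  A=0.0867, B=-0.3125, C=(l²−L²−A²−y'²−z²)/(2L)=0.0868
  θ1 = atan2(B,A) + arccos(C/0.3243) = -0.0003
rotate P by −φ2: (-0.1053, -0.0238, -0.3125)
  A=0.2653, B=-0.3125, C=(l²−L²−A²−y'²−z²)/(2L)=-0.1037
  θ2 = atan2(B,A) + arccos(C/0.4099) = 0.9598
rotate P by −φ3: (0.0320, 0.1031, -0.3125)
  e−x'=0.1280;  (l²−L²−(e−x')²−y'²−z²)/2L = 0.0428
  θ3 = atan2(B,A) + arccos(C/0.3377) = 0.2617

θ₁ = -0.0003, θ₂ = 0.9598, θ₃ = 0.2617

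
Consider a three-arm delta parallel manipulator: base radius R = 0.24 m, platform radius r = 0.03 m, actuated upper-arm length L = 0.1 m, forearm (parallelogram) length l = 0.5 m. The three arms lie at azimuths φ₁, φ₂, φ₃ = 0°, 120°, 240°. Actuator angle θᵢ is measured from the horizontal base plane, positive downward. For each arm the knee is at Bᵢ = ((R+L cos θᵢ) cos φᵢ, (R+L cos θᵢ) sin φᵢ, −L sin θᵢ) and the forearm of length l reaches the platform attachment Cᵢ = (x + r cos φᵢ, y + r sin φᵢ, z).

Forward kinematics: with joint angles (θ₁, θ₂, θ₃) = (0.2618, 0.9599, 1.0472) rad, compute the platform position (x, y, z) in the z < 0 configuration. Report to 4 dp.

(0.0836, 0.0089, -0.4733)

φ1=0.0°: virtual centre (0.3066, 0.0000, -0.0259), radius l
O2 = (0.2674·cos120.0°, 0.2674·sin120.0°, -0.0819) = (-0.1337, 0.2315, -0.0819)
O3 = (0.2600·cos240.0°, 0.2600·sin240.0°, -0.0866) = (-0.1300, -0.2252, -0.0866)
eliminate P² terms by subtracting sphere 1 from 2 and 3
linear system: -0.8805x+0.4631y = -0.0165−-0.1121z; -0.8732x+-0.4503y = -0.0196−-0.1214z
Cramer: x(z) = 0.0206-0.1332z;  y(z) = 0.0036-0.0113z
sphere 1 gives Az²+Bz+C=0 with A=1.0179, B=0.1279, C=-0.1675;  B²−4AC=0.6984;  roots -0.4733, 0.3477;  negative root z = -0.4733
x = 0.0836, y = 0.0089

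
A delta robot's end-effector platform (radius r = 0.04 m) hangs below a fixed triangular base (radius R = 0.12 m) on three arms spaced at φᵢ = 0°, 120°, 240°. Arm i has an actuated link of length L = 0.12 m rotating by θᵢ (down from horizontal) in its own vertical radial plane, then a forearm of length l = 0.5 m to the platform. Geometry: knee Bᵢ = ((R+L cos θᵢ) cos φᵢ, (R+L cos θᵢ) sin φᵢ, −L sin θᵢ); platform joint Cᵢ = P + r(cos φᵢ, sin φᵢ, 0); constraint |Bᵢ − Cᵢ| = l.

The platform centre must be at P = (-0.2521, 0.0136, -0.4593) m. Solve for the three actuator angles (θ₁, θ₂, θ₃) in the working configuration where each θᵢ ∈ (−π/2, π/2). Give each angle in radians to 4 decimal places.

φ1=0.0° → target in arm frame (-0.2521, 0.0136)
  A=0.3321, B=-0.4593, C=(l²−L²−A²−y'²−z²)/(2L)=-0.3576
  θ1 = atan2(B,A) + arccos(C/0.5668) = 1.3089
rotate P by −φ2: (0.1378, 0.2115, -0.4593)
  A=-0.0578, B=-0.4593, C=(l²−L²−A²−y'²−z²)/(2L)=-0.0977
  γ=atan2(-0.4593,-0.0578)=-1.6960;  ψ=arccos(-0.2110)=1.7834;  θ2=γ+ψ≈0.0874
arm 3 (φ=240.0°): x'=0.1143, y'=-0.2251
  A=-0.0343, B=-0.4593, C=(l²−L²−A²−y'²−z²)/(2L)=-0.1134
  √(A²+B²)=0.4606;  θ3 = -1.6453+1.8195 ≈ 0.1743

θ₁ = 1.3089, θ₂ = 0.0874, θ₃ = 0.1743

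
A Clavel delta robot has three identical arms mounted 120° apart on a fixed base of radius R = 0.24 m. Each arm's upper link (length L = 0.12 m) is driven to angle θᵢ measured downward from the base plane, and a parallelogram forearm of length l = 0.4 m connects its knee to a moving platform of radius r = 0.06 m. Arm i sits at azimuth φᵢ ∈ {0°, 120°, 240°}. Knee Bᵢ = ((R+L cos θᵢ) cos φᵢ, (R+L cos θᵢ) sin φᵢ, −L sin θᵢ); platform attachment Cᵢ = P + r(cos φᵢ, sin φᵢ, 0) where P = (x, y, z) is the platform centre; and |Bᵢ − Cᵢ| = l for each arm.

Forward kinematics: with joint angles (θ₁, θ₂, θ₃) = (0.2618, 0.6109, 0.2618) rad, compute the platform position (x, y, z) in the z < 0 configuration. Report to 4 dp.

φ1=0.0°: virtual centre (0.2959, 0.0000, -0.0311), radius l
arm 2 at φ=120.0°: (R−r)+L cos θ2 = 0.2783;  S2 = (-0.1391, 0.2410, -0.0688)
arm 3 at φ=240.0°: (R−r)+L cos θ3 = 0.2959;  S3 = (-0.1480, -0.2563, -0.0311)
eliminate P² terms by subtracting sphere 1 from 2 and 3
plane₁₂: -0.8701x+0.4820y+-0.0755z = -0.0063
det = 0.8739;  x = 0.0037+-0.0443z,  y = -0.0064+0.0767z
quadratic in z: (1.0079)z²+(0.0870)z+(-0.0736)=0, √Δ=0.5517 → z ∈ {-0.3169, 0.2305}; z = -0.3169 (taking z<0)
x = 0.0178, y = -0.0308

(0.0178, -0.0308, -0.3169)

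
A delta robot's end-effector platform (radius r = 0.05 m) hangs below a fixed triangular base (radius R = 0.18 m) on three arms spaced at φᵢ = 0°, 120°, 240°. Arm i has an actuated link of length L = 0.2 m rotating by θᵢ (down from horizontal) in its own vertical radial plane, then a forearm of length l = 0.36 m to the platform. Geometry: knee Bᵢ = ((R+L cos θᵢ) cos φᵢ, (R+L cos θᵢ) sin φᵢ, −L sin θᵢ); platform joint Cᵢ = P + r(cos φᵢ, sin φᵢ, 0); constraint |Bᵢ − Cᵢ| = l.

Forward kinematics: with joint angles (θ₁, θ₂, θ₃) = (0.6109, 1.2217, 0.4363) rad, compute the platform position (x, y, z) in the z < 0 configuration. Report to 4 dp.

φ1=0.0°: virtual centre (0.2938, 0.0000, -0.1147), radius l
φ2=120.0°: virtual centre (-0.0992, 0.1718, -0.1879), radius l
φ3=240.0°: virtual centre (-0.1556, -0.2696, -0.0845), radius l
eliminate P² terms by subtracting sphere 1 from 2 and 3
plane₁₂: -0.7861x+0.3437y+-0.1464z = -0.0248
det = 0.7327;  x = 0.0161+-0.0794z,  y = -0.0353+0.2445z
sphere 1 gives Az²+Bz+C=0 with A=1.0661, B=0.2563, C=-0.0381;  B²−4AC=0.2281;  roots -0.3442, 0.1038;  negative root z = -0.3442
x = 0.0435, y = -0.1194

(0.0435, -0.1194, -0.3442)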